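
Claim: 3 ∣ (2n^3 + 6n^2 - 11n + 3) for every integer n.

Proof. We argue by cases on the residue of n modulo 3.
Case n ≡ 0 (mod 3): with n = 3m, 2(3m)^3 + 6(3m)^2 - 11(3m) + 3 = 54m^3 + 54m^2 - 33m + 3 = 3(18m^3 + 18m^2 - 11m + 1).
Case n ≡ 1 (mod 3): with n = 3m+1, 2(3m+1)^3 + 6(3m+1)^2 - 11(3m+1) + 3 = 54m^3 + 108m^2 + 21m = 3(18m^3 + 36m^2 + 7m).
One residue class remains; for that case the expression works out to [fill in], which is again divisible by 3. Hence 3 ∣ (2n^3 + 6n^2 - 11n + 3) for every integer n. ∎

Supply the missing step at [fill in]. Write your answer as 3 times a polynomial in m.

Only n ≡ 2 (mod 3) is unaccounted for. Put n = 3m+2:
2(3m+2)^3 + 6(3m+2)^2 - 11(3m+2) + 3 expands to 54m^3 + 162m^2 + 111m + 21,
and factoring out 3 leaves 3(18m^3 + 54m^2 + 37m + 7).

3(18m^3 + 54m^2 + 37m + 7)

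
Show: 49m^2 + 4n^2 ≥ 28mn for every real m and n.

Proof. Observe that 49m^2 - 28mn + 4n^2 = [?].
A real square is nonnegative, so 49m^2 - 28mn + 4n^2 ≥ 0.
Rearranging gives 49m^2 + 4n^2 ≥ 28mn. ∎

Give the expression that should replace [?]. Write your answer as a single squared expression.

(7m - 2n)^2

49m^2 - 28mn + 4n^2 is a perfect-square trinomial: the outer terms are (7m)^2 and (2n)^2, and the cross term is -2·7m·2n.
So 49m^2 - 28mn + 4n^2 = (7m - 2n)^2 ≥ 0.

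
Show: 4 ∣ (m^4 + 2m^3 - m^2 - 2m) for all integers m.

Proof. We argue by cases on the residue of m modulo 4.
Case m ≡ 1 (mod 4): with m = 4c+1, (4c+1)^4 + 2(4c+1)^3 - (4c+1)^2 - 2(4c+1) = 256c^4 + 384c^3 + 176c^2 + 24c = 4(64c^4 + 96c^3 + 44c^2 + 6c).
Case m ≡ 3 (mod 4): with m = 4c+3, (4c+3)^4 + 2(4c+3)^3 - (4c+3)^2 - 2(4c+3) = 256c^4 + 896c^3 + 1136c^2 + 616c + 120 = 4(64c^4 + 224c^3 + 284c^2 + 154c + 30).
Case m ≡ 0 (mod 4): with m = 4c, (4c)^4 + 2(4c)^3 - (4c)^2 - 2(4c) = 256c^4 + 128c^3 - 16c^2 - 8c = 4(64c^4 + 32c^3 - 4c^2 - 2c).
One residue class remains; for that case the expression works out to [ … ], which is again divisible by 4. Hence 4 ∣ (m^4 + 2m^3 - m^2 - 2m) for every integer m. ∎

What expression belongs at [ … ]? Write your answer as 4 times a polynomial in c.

Only m ≡ 2 (mod 4) is unaccounted for. Put m = 4c+2:
(4c+2)^4 + 2(4c+2)^3 - (4c+2)^2 - 2(4c+2) expands to 256c^4 + 640c^3 + 560c^2 + 200c + 24,
and factoring out 4 leaves 4(64c^4 + 160c^3 + 140c^2 + 50c + 6).

4(64c^4 + 160c^3 + 140c^2 + 50c + 6)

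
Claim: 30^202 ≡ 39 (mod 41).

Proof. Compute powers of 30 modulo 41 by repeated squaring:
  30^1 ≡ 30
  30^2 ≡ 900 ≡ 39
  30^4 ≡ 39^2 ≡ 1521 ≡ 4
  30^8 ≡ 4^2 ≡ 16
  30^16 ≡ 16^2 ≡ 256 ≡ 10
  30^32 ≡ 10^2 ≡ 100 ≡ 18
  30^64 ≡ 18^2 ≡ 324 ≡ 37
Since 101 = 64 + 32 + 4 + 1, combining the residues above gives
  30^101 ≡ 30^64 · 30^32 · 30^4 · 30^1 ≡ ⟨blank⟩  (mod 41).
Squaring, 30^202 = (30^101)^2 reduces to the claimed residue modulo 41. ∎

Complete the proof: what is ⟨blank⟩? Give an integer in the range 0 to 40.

11

30^64 · 30^32 · 30^4 · 30^1 ≡ 37 · 18 · 4 · 30 = 79920.
79920 mod 41 = 11, so 30^101 ≡ 11 (mod 41).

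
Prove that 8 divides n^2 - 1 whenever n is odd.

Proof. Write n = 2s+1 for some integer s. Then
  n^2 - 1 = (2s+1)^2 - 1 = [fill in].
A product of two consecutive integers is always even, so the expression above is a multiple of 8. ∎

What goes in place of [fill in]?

(2s+1)^2 - 1 = 4s^2 + 4s + 1 - 1 = 4s^2 + 4s = 4s(s+1).
Since s and s+1 are consecutive, s(s+1) is even, and 4·(even) is a multiple of 8.

4s(s + 1)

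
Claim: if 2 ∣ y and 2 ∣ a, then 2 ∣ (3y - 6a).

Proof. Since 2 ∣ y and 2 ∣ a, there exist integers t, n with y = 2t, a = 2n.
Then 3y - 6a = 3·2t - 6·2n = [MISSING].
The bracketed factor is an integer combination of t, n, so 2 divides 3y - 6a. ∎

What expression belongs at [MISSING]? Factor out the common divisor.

2(-6n + 3t)

Each term has a factor of 2: 3·2t - 6·2n = 2·(-6n + 3t).
Since -6n + 3t is an integer, 2 ∣ (3y - 6a).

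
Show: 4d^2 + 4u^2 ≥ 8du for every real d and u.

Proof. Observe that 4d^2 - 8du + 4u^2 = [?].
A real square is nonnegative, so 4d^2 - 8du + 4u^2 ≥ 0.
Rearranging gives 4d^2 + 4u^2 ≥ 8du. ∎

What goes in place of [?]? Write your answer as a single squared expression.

The leading and trailing coefficients are 2^2 and 2^2, and 8 = 2·2·2, so the trinomial is (2d - 2u)^2.
Hence 4d^2 - 8du + 4u^2 ≥ 0.

(2d - 2u)^2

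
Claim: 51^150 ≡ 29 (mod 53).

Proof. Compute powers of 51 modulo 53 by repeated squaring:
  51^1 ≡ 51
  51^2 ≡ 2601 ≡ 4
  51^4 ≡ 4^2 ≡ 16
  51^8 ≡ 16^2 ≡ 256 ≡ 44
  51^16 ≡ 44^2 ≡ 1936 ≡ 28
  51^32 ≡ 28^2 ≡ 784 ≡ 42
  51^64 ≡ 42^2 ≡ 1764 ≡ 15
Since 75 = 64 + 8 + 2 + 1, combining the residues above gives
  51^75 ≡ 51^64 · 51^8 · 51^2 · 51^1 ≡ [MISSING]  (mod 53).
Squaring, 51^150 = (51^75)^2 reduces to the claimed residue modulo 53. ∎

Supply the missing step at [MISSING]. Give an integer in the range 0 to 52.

20

Multiply the listed residues: 15 · 44 · 4 · 51 = 660 → 2640 → 134640.
Reducing modulo 53: 134640 = 2540·53 + 20, so 51^75 ≡ 20.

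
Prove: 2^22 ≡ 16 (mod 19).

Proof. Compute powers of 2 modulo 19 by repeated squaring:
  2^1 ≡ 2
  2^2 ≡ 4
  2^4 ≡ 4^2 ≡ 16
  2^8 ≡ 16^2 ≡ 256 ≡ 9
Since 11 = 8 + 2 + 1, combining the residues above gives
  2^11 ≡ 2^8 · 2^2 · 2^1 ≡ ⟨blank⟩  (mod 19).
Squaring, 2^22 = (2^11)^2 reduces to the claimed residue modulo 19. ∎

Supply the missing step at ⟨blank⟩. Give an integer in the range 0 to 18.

15

2^8 · 2^2 · 2^1 ≡ 9 · 4 · 2 = 72.
72 mod 19 = 15, so 2^11 ≡ 15 (mod 19).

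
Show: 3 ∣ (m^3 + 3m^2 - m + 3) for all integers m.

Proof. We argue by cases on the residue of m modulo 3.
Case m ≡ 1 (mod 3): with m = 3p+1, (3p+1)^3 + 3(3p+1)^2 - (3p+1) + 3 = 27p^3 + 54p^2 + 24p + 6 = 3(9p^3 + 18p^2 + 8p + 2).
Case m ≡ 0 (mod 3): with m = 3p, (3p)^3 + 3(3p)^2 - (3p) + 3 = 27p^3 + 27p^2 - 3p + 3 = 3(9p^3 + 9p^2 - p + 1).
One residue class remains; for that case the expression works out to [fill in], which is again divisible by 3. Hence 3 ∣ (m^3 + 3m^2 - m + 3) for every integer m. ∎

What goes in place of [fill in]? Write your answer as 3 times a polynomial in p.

3(9p^3 + 27p^2 + 23p + 7)

Only m ≡ 2 (mod 3) is unaccounted for. Put m = 3p+2:
(3p+2)^3 + 3(3p+2)^2 - (3p+2) + 3 expands to 27p^3 + 81p^2 + 69p + 21,
and factoring out 3 leaves 3(9p^3 + 27p^2 + 23p + 7).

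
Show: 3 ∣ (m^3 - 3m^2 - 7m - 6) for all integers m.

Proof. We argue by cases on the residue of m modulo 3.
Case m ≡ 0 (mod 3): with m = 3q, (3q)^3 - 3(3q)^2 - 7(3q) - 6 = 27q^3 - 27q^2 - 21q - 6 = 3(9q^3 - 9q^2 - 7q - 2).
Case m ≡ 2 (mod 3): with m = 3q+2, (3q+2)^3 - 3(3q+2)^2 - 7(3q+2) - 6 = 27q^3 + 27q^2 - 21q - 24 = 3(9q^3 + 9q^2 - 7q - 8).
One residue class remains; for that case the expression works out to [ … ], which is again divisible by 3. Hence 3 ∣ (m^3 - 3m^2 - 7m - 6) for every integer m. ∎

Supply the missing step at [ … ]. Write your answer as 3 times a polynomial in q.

The residues treated are {0, 2}, so the missing case is m ≡ 1 (mod 3); write m = 3q+1.
Then (3q+1)^3 - 3(3q+1)^2 - 7(3q+1) - 6 = 27q^3 - 30q - 15 = 3(9q^3 - 10q - 5).

3(9q^3 - 10q - 5)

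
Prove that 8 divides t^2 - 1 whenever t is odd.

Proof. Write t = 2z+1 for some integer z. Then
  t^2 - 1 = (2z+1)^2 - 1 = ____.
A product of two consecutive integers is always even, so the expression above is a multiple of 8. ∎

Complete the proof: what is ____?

(2z+1)^2 - 1 = 4z^2 + 4z + 1 - 1 = 4z^2 + 4z = 4z(z+1).
Since z and z+1 are consecutive, z(z+1) is even, and 4·(even) is a multiple of 8.

4z(z + 1)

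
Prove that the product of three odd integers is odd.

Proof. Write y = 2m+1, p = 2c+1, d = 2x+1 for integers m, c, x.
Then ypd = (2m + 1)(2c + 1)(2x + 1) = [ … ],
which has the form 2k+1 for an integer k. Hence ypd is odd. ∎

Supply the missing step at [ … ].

2(4cmx + 2cm + 2cx + c + 2mx + m + x) + 1

(2m + 1)(2c + 1)(2x + 1) = 8cmx + 4cm + 4cx + 2c + 4mx + 2m + 2x + 1
= 2(4cmx + 2cm + 2cx + c + 2mx + m + x) + 1.
Since 4cmx + 2cm + 2cx + c + 2mx + m + x is an integer, the product is of the form 2k+1 for an integer k.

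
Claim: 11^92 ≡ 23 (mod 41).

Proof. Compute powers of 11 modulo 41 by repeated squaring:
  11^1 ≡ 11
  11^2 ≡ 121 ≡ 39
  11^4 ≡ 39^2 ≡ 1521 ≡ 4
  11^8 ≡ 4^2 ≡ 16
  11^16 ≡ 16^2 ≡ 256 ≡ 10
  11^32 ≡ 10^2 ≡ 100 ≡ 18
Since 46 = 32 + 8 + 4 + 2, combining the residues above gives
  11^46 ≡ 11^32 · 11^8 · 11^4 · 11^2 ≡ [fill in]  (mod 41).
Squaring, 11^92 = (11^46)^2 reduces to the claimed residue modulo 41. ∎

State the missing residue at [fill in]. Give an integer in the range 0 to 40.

33

Multiply the listed residues: 18 · 16 · 4 · 39 = 288 → 1152 → 44928.
Reducing modulo 41: 44928 = 1095·41 + 33, so 11^46 ≡ 33.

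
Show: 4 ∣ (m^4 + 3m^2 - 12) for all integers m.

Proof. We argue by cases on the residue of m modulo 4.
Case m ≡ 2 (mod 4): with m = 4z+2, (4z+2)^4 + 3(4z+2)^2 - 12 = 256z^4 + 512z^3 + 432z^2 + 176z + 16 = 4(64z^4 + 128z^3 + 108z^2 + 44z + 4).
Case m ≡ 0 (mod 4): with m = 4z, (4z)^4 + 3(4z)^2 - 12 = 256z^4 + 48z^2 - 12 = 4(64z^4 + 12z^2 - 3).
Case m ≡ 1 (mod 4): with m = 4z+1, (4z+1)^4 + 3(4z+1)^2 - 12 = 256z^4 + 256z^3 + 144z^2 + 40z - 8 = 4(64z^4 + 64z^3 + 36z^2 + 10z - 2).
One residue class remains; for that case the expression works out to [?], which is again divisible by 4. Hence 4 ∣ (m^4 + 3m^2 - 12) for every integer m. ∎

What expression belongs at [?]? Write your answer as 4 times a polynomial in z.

4(64z^4 + 192z^3 + 228z^2 + 126z + 24)

The residues treated are {2, 0, 1}, so the missing case is m ≡ 3 (mod 4); write m = 4z+3.
Then (4z+3)^4 + 3(4z+3)^2 - 12 = 256z^4 + 768z^3 + 912z^2 + 504z + 96 = 4(64z^4 + 192z^3 + 228z^2 + 126z + 24).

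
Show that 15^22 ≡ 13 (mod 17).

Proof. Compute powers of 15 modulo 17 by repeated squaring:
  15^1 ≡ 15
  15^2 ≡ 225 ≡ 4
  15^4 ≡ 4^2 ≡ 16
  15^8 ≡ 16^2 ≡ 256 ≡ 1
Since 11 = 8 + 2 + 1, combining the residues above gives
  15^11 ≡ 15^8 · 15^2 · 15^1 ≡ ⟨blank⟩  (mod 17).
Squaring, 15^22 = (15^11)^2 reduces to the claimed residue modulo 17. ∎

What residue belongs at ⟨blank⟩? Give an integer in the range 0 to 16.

9

15^8 · 15^2 · 15^1 ≡ 1 · 4 · 15 = 60.
60 mod 17 = 9, so 15^11 ≡ 9 (mod 17).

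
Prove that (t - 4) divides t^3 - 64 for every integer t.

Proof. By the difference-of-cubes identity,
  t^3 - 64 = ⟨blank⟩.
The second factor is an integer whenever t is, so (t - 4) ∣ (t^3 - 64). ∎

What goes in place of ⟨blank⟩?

(t - 4)(t^2 + 4t + 16)

a^3 - b^3 = (a - b)(a^2 + ab + b^2). With a = t, b = 4:
t^3 - 64 = (t - 4)(t^2 + 4t + 16).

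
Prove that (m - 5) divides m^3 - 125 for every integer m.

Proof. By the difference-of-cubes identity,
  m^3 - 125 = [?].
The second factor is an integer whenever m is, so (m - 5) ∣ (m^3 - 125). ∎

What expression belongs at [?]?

(m - 5)(m^2 + 5m + 25)

a^3 - b^3 = (a - b)(a^2 + ab + b^2). With a = m, b = 5:
m^3 - 125 = (m - 5)(m^2 + 5m + 25).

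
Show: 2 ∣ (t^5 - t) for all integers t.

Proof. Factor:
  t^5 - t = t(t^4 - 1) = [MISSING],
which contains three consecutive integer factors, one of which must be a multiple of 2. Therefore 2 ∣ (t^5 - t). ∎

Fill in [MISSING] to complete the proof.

(t - 1)t(t + 1)(t^2 + 1)

t^4 - 1 = (t^2 - 1)(t^2 + 1), and t^2 - 1 = (t-1)(t+1).
So t(t^4 - 1) = (t - 1)t(t + 1)(t^2 + 1).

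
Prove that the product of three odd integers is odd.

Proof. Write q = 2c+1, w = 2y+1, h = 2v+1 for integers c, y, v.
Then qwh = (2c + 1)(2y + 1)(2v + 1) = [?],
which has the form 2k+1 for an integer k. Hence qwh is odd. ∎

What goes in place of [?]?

Expanding: (2c + 1)(2y + 1)(2v + 1) = 8cvy + 4cv + 4cy + 2c + 4vy + 2v + 2y + 1.
Every term except the constant is even, so this is 2(4cvy + 2cv + 2cy + c + 2vy + v + y) + 1,
and 4cvy + 2cv + 2cy + c + 2vy + v + y ∈ ℤ gives the required form.

2(4cvy + 2cv + 2cy + c + 2vy + v + y) + 1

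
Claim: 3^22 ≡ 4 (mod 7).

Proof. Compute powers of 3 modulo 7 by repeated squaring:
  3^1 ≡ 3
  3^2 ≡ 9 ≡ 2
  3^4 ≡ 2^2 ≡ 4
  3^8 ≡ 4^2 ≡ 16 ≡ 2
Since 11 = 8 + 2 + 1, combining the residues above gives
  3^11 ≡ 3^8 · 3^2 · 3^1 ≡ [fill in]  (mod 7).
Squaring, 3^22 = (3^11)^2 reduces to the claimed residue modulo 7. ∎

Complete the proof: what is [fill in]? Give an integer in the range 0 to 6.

5

Multiply the listed residues: 2 · 2 · 3 = 4 → 12.
Reducing modulo 7: 12 = 1·7 + 5, so 3^11 ≡ 5.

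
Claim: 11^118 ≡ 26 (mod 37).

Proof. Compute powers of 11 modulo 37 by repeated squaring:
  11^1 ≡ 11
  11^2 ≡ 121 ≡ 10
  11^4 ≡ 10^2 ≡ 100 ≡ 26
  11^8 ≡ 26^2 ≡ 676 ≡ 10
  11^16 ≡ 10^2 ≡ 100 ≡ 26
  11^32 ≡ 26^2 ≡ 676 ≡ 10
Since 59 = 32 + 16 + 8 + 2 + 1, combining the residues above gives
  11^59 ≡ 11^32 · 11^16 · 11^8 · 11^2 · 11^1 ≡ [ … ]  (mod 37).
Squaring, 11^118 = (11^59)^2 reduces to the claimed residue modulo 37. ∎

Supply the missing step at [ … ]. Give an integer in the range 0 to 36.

27

11^32 · 11^16 · 11^8 · 11^2 · 11^1 ≡ 10 · 26 · 10 · 10 · 11 = 286000.
286000 mod 37 = 27, so 11^59 ≡ 27 (mod 37).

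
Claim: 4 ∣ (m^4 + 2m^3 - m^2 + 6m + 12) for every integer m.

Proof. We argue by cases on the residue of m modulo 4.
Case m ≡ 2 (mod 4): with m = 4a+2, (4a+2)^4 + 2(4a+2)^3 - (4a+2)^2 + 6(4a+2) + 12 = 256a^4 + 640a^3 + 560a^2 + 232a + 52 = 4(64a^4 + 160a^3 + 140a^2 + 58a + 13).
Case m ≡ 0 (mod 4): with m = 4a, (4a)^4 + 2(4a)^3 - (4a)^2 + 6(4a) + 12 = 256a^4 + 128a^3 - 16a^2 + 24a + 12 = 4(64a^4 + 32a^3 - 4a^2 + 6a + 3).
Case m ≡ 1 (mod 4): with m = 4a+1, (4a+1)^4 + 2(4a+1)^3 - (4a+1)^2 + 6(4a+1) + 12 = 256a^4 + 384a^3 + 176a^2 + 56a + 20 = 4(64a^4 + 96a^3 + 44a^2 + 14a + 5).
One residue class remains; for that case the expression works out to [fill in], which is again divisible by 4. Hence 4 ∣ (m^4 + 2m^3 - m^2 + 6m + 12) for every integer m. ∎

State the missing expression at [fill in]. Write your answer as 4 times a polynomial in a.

Only m ≡ 3 (mod 4) is unaccounted for. Put m = 4a+3:
(4a+3)^4 + 2(4a+3)^3 - (4a+3)^2 + 6(4a+3) + 12 expands to 256a^4 + 896a^3 + 1136a^2 + 648a + 156,
and factoring out 4 leaves 4(64a^4 + 224a^3 + 284a^2 + 162a + 39).

4(64a^4 + 224a^3 + 284a^2 + 162a + 39)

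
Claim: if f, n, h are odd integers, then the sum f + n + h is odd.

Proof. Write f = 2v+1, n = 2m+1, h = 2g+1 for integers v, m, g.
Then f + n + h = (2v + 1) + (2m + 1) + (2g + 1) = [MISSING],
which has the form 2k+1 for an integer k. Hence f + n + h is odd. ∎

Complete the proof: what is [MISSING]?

(2v + 1) + (2m + 1) + (2g + 1) = 2g + 2m + 2v + 3
= 2(g + m + v + 1) + 1.
Since g + m + v + 1 is an integer, the sum is of the form 2k+1 for an integer k.

2(g + m + v + 1) + 1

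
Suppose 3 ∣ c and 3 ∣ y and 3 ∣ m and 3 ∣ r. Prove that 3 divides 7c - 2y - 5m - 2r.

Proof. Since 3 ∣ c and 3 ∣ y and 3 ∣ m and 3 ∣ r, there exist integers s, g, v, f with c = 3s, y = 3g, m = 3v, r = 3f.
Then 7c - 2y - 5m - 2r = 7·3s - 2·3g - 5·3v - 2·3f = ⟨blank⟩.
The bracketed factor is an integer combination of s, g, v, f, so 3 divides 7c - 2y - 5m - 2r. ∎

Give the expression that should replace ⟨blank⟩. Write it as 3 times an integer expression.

3(-2f - 2g + 7s - 5v)

Each term has a factor of 3: 7·3s - 2·3g - 5·3v - 2·3f = 3·(-2f - 2g + 7s - 5v).
Since -2f - 2g + 7s - 5v is an integer, 3 ∣ (7c - 2y - 5m - 2r).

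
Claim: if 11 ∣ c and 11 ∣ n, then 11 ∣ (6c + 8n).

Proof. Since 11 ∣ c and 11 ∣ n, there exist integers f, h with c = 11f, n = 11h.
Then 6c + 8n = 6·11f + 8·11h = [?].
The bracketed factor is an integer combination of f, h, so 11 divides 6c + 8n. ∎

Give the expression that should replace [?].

11(6f + 8h)

Pull the common 11 out of every term: 6·11f + 8·11h = 11(6f + 8h).
6f + 8h is an integer, which exhibits the divisibility.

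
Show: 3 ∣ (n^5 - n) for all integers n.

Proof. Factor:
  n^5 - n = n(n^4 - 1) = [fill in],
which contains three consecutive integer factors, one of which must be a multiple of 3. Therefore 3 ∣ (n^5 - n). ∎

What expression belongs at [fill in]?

n^4 - 1 = (n^2 - 1)(n^2 + 1), and n^2 - 1 = (n-1)(n+1).
So n(n^4 - 1) = (n - 1)n(n + 1)(n^2 + 1).

(n - 1)n(n + 1)(n^2 + 1)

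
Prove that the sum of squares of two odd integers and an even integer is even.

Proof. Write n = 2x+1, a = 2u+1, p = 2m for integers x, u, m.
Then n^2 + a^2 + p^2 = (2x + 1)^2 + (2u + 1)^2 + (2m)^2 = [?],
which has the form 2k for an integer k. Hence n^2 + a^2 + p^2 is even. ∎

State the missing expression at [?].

(2x + 1)^2 + (2u + 1)^2 + (2m)^2 = 4m^2 + 4u^2 + 4u + 4x^2 + 4x + 2
= 2(2m^2 + 2u^2 + 2u + 2x^2 + 2x + 1).
Since 2m^2 + 2u^2 + 2u + 2x^2 + 2x + 1 is an integer, the sum of squares is of the form 2k for an integer k.

2(2m^2 + 2u^2 + 2u + 2x^2 + 2x + 1)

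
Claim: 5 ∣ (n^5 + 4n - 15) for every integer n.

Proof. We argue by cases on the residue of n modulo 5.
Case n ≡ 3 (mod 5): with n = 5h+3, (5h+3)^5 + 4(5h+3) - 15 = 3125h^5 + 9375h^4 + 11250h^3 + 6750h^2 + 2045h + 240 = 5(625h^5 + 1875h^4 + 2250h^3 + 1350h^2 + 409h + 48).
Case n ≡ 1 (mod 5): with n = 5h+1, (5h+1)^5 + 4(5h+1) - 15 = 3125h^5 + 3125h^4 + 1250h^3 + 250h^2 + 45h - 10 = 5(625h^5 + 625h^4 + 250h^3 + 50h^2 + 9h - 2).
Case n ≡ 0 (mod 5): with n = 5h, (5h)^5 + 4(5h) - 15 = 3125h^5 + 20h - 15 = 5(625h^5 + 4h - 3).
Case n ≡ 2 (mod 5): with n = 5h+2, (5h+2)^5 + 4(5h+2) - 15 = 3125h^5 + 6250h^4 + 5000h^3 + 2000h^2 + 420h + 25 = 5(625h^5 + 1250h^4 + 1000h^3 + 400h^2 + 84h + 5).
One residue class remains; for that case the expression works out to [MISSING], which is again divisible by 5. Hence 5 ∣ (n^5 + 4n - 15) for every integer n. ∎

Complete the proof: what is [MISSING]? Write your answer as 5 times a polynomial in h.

The residues treated are {3, 1, 0, 2}, so the missing case is n ≡ 4 (mod 5); write n = 5h+4.
Then (5h+4)^5 + 4(5h+4) - 15 = 3125h^5 + 12500h^4 + 20000h^3 + 16000h^2 + 6420h + 1025 = 5(625h^5 + 2500h^4 + 4000h^3 + 3200h^2 + 1284h + 205).

5(625h^5 + 2500h^4 + 4000h^3 + 3200h^2 + 1284h + 205)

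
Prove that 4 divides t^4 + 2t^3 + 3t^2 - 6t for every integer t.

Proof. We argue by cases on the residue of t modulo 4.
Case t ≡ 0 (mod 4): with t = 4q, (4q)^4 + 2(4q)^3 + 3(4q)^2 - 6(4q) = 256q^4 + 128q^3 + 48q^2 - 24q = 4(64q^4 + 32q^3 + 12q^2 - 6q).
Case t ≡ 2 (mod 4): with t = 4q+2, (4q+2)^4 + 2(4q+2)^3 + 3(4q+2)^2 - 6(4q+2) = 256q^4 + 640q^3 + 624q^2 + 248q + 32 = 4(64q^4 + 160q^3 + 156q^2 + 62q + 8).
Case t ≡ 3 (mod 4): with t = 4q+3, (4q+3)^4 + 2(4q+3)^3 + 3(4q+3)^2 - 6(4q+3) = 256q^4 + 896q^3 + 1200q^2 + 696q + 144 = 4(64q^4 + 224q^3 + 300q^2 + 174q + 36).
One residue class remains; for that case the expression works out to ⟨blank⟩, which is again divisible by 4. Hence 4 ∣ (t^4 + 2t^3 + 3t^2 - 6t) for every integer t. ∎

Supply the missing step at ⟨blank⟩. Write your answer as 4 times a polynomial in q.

Only t ≡ 1 (mod 4) is unaccounted for. Put t = 4q+1:
(4q+1)^4 + 2(4q+1)^3 + 3(4q+1)^2 - 6(4q+1) expands to 256q^4 + 384q^3 + 240q^2 + 40q,
and factoring out 4 leaves 4(64q^4 + 96q^3 + 60q^2 + 10q).

4(64q^4 + 96q^3 + 60q^2 + 10q)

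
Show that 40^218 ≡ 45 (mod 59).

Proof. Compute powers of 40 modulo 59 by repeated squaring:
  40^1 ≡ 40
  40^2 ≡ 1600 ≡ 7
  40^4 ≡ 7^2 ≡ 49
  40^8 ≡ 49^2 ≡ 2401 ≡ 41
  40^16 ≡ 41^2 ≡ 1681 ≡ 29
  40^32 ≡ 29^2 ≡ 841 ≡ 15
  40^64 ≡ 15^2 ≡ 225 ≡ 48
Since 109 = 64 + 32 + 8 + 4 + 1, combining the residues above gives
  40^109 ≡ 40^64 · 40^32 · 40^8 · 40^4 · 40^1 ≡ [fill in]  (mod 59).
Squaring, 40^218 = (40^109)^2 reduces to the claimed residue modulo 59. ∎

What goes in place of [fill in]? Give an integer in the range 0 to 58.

Multiply the listed residues: 48 · 15 · 41 · 49 · 40 = 720 → 29520 → 1446480 → 57859200.
Reducing modulo 59: 57859200 = 980664·59 + 24, so 40^109 ≡ 24.

24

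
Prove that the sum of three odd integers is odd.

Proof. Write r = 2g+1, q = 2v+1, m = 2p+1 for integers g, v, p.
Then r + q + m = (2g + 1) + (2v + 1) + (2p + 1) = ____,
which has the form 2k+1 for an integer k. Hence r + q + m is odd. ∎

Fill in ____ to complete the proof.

2(g + p + v + 1) + 1

Expanding: (2g + 1) + (2v + 1) + (2p + 1) = 2g + 2p + 2v + 3.
Every term except the constant is even, so this is 2(g + p + v + 1) + 1,
and g + p + v + 1 ∈ ℤ gives the required form.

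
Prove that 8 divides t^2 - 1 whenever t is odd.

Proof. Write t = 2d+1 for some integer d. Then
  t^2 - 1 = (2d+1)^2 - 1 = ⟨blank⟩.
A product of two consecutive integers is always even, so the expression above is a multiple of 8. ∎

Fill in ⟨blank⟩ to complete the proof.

4d(d + 1)

(2d+1)^2 - 1 = 4d^2 + 4d + 1 - 1 = 4d^2 + 4d = 4d(d+1).
Since d and d+1 are consecutive, d(d+1) is even, and 4·(even) is a multiple of 8.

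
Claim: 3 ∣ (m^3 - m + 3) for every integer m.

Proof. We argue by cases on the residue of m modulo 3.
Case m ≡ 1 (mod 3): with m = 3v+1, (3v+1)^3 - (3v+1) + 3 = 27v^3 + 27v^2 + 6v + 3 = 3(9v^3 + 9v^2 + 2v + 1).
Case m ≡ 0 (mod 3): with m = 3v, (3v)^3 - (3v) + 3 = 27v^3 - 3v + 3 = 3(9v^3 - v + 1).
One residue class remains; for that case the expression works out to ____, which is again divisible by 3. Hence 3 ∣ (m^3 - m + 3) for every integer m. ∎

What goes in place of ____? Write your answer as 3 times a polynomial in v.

The residues treated are {1, 0}, so the missing case is m ≡ 2 (mod 3); write m = 3v+2.
Then (3v+2)^3 - (3v+2) + 3 = 27v^3 + 54v^2 + 33v + 9 = 3(9v^3 + 18v^2 + 11v + 3).

3(9v^3 + 18v^2 + 11v + 3)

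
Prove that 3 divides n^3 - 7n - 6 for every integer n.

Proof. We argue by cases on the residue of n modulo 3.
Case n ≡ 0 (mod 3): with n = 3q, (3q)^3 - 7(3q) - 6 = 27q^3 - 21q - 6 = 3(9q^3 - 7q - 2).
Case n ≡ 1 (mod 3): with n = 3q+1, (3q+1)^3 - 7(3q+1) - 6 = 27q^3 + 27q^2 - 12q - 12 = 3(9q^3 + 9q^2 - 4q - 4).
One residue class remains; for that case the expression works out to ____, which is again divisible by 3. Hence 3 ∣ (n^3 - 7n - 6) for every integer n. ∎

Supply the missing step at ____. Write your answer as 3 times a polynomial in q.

The residues treated are {0, 1}, so the missing case is n ≡ 2 (mod 3); write n = 3q+2.
Then (3q+2)^3 - 7(3q+2) - 6 = 27q^3 + 54q^2 + 15q - 12 = 3(9q^3 + 18q^2 + 5q - 4).

3(9q^3 + 18q^2 + 5q - 4)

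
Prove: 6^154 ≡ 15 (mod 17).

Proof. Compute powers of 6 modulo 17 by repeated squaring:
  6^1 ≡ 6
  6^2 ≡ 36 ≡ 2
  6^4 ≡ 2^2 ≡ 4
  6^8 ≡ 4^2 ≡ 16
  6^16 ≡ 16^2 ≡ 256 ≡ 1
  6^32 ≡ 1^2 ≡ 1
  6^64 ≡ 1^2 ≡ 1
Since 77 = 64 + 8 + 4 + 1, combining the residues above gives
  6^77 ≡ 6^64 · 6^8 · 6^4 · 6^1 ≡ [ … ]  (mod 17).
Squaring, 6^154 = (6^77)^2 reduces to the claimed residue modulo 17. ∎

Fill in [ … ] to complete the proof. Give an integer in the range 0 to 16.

Multiply the listed residues: 1 · 16 · 4 · 6 = 16 → 64 → 384.
Reducing modulo 17: 384 = 22·17 + 10, so 6^77 ≡ 10.

10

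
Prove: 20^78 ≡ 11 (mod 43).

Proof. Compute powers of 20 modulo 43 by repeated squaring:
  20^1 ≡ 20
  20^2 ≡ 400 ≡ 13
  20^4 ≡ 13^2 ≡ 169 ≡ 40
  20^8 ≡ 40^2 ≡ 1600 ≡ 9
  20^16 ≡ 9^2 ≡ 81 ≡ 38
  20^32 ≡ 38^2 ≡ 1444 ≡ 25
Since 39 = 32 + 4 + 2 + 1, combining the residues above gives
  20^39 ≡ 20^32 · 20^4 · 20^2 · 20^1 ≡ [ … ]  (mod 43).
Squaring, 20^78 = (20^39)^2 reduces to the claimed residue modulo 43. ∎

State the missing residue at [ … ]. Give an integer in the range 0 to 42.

Multiply the listed residues: 25 · 40 · 13 · 20 = 1000 → 13000 → 260000.
Reducing modulo 43: 260000 = 6046·43 + 22, so 20^39 ≡ 22.

22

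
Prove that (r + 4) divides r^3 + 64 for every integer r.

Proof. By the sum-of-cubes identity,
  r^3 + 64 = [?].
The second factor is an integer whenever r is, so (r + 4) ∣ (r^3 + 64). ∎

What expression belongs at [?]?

(r + 4)(r^2 - 4r + 16)

Polynomial division of r^3 + 64 by r + 4 leaves remainder 0 and quotient r^2 - 4r + 16.
Hence r^3 + 64 = (r + 4)(r^2 - 4r + 16).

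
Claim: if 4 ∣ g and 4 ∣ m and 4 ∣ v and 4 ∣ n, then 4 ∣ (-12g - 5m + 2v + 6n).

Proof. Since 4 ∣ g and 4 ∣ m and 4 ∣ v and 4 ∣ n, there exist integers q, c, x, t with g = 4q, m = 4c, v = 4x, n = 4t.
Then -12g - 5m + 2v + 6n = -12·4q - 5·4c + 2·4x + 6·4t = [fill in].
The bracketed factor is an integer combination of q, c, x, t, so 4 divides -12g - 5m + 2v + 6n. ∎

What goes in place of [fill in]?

Pull the common 4 out of every term: -12·4q - 5·4c + 2·4x + 6·4t = 4(-5c - 12q + 6t + 2x).
-5c - 12q + 6t + 2x is an integer, which exhibits the divisibility.

4(-5c - 12q + 6t + 2x)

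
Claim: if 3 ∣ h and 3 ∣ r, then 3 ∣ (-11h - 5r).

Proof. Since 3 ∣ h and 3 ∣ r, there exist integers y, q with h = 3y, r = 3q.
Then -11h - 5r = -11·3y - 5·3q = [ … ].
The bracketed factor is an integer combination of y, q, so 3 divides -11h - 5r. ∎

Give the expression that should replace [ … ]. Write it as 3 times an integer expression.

Each term has a factor of 3: -11·3y - 5·3q = 3·(-5q - 11y).
Since -5q - 11y is an integer, 3 ∣ (-11h - 5r).

3(-5q - 11y)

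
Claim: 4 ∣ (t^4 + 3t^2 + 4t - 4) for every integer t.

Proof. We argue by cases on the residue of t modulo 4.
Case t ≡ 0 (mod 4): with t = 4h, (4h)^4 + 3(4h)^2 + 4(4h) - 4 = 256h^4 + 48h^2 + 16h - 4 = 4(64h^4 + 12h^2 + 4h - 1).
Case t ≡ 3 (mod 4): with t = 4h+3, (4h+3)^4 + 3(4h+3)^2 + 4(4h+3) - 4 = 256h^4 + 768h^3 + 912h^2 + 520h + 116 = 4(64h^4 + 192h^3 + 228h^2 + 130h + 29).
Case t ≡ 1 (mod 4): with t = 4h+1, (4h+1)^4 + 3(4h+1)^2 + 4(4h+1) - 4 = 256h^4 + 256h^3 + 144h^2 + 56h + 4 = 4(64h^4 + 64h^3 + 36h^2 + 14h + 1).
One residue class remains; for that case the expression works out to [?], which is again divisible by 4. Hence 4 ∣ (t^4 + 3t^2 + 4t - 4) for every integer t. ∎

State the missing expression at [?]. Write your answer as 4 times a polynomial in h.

Only t ≡ 2 (mod 4) is unaccounted for. Put t = 4h+2:
(4h+2)^4 + 3(4h+2)^2 + 4(4h+2) - 4 expands to 256h^4 + 512h^3 + 432h^2 + 192h + 32,
and factoring out 4 leaves 4(64h^4 + 128h^3 + 108h^2 + 48h + 8).

4(64h^4 + 128h^3 + 108h^2 + 48h + 8)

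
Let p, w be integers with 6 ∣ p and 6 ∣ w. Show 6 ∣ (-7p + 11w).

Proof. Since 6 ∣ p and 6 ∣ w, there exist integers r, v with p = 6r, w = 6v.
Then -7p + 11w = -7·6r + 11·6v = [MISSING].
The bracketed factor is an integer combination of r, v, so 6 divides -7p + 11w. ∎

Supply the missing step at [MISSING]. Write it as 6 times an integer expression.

6(-7r + 11v)

Each term has a factor of 6: -7·6r + 11·6v = 6·(-7r + 11v).
Since -7r + 11v is an integer, 6 ∣ (-7p + 11w).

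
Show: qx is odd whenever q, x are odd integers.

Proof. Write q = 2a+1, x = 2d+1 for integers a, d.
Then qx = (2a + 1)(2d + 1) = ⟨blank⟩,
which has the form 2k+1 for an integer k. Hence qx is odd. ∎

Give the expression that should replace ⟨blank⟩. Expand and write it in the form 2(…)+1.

(2a + 1)(2d + 1) = 4ad + 2a + 2d + 1
= 2(2ad + a + d) + 1.
Since 2ad + a + d is an integer, the product is of the form 2k+1 for an integer k.

2(2ad + a + d) + 1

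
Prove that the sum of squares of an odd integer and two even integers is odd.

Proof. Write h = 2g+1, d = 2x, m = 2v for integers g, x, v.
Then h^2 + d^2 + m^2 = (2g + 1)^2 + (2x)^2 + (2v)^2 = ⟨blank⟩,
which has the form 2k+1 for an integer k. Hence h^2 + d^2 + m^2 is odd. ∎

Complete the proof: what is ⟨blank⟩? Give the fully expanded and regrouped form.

2(2g^2 + 2g + 2v^2 + 2x^2) + 1

(2g + 1)^2 + (2x)^2 + (2v)^2 = 4g^2 + 4g + 4v^2 + 4x^2 + 1
= 2(2g^2 + 2g + 2v^2 + 2x^2) + 1.
Since 2g^2 + 2g + 2v^2 + 2x^2 is an integer, the sum of squares is of the form 2k+1 for an integer k.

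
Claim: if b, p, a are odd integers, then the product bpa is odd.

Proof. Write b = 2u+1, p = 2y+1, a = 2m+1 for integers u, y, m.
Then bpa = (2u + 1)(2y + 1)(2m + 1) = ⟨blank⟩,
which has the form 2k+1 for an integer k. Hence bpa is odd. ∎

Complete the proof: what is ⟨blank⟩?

(2u + 1)(2y + 1)(2m + 1) = 8muy + 4mu + 4my + 2m + 4uy + 2u + 2y + 1
= 2(4muy + 2mu + 2my + m + 2uy + u + y) + 1.
Since 4muy + 2mu + 2my + m + 2uy + u + y is an integer, the product is of the form 2k+1 for an integer k.

2(4muy + 2mu + 2my + m + 2uy + u + y) + 1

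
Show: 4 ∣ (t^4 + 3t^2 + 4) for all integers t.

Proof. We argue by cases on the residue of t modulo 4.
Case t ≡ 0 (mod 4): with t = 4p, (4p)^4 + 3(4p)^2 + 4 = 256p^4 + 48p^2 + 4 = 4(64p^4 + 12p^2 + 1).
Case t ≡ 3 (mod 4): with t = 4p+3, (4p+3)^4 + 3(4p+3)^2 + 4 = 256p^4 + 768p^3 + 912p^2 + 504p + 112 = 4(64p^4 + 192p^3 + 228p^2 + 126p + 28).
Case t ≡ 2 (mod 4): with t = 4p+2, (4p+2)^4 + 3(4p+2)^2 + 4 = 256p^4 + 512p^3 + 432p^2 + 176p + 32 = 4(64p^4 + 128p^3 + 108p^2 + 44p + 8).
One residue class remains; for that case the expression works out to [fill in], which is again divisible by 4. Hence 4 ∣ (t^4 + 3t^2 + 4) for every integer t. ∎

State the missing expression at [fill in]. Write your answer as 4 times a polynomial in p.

The residues treated are {0, 3, 2}, so the missing case is t ≡ 1 (mod 4); write t = 4p+1.
Then (4p+1)^4 + 3(4p+1)^2 + 4 = 256p^4 + 256p^3 + 144p^2 + 40p + 8 = 4(64p^4 + 64p^3 + 36p^2 + 10p + 2).

4(64p^4 + 64p^3 + 36p^2 + 10p + 2)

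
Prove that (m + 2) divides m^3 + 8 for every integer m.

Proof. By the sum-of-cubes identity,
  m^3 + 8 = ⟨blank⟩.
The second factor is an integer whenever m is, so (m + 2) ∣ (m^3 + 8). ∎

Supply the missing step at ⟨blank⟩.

a^3 + b^3 = (a + b)(a^2 - ab + b^2). With a = m, b = 2:
m^3 + 8 = (m + 2)(m^2 - 2m + 4).

(m + 2)(m^2 - 2m + 4)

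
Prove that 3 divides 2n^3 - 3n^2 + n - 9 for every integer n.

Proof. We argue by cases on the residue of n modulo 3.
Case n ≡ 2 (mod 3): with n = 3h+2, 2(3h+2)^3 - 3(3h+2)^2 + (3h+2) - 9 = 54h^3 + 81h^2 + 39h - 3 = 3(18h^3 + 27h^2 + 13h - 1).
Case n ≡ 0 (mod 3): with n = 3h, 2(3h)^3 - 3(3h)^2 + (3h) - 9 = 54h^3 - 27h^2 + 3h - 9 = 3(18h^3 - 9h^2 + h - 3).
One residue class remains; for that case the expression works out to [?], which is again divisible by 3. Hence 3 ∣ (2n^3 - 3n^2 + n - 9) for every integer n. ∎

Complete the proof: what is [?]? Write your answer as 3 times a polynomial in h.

3(18h^3 + 9h^2 + h - 3)

The residues treated are {2, 0}, so the missing case is n ≡ 1 (mod 3); write n = 3h+1.
Then 2(3h+1)^3 - 3(3h+1)^2 + (3h+1) - 9 = 54h^3 + 27h^2 + 3h - 9 = 3(18h^3 + 9h^2 + h - 3).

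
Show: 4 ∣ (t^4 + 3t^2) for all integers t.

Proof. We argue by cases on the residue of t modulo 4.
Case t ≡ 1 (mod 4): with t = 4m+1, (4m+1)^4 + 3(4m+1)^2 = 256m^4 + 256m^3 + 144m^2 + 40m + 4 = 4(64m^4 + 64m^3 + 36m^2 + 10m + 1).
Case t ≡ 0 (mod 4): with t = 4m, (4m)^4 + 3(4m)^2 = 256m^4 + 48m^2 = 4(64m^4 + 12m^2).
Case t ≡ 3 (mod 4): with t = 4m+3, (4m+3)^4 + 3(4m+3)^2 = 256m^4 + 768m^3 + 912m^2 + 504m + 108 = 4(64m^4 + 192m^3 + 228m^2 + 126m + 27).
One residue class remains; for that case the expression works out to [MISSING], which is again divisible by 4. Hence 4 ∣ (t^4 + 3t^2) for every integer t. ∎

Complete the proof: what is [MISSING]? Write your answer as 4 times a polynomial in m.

Only t ≡ 2 (mod 4) is unaccounted for. Put t = 4m+2:
(4m+2)^4 + 3(4m+2)^2 expands to 256m^4 + 512m^3 + 432m^2 + 176m + 28,
and factoring out 4 leaves 4(64m^4 + 128m^3 + 108m^2 + 44m + 7).

4(64m^4 + 128m^3 + 108m^2 + 44m + 7)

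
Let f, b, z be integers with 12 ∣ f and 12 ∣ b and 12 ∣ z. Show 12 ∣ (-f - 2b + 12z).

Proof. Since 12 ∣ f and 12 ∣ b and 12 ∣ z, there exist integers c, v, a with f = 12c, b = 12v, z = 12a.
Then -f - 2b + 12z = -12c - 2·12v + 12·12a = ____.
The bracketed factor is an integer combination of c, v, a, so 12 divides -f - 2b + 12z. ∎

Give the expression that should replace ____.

12(12a - c - 2v)

Each term has a factor of 12: -12c - 2·12v + 12·12a = 12·(12a - c - 2v).
Since 12a - c - 2v is an integer, 12 ∣ (-f - 2b + 12z).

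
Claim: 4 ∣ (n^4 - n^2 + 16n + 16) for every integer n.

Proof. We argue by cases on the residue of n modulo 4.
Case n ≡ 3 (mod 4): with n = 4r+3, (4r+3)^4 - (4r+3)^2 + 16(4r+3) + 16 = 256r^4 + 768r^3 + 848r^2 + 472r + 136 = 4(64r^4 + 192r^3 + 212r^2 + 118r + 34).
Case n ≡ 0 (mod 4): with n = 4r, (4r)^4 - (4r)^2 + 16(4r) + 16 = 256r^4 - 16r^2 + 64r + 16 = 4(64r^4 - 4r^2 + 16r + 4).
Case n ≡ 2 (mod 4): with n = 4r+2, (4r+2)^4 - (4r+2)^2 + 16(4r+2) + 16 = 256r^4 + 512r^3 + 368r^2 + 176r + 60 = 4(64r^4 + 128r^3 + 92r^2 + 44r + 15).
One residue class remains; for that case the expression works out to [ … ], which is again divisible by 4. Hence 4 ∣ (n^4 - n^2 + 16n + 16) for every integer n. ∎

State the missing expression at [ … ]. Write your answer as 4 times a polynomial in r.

Only n ≡ 1 (mod 4) is unaccounted for. Put n = 4r+1:
(4r+1)^4 - (4r+1)^2 + 16(4r+1) + 16 expands to 256r^4 + 256r^3 + 80r^2 + 72r + 32,
and factoring out 4 leaves 4(64r^4 + 64r^3 + 20r^2 + 18r + 8).

4(64r^4 + 64r^3 + 20r^2 + 18r + 8)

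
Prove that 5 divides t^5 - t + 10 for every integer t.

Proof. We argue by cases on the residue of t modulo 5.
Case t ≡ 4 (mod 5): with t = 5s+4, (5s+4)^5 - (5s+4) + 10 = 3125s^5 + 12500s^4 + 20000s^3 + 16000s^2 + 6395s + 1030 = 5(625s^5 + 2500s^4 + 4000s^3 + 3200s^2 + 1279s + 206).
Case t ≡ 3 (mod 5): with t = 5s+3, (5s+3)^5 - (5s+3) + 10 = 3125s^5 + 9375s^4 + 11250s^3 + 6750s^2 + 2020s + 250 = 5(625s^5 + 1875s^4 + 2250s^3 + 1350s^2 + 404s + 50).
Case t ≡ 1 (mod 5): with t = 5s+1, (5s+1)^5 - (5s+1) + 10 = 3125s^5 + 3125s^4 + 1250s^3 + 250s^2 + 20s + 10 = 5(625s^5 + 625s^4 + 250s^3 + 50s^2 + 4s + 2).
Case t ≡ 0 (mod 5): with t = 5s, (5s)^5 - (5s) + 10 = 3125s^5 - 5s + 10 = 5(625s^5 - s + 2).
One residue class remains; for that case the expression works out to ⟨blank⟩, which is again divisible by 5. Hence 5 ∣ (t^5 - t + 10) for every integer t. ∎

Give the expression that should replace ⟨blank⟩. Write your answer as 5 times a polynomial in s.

Only t ≡ 2 (mod 5) is unaccounted for. Put t = 5s+2:
(5s+2)^5 - (5s+2) + 10 expands to 3125s^5 + 6250s^4 + 5000s^3 + 2000s^2 + 395s + 40,
and factoring out 5 leaves 5(625s^5 + 1250s^4 + 1000s^3 + 400s^2 + 79s + 8).

5(625s^5 + 1250s^4 + 1000s^3 + 400s^2 + 79s + 8)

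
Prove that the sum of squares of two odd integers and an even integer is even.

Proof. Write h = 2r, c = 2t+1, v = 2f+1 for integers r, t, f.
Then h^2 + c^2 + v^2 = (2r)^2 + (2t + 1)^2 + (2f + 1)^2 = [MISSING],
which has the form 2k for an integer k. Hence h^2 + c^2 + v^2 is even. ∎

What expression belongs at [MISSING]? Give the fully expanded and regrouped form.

2(2f^2 + 2f + 2r^2 + 2t^2 + 2t + 1)

Expanding: (2r)^2 + (2t + 1)^2 + (2f + 1)^2 = 4f^2 + 4f + 4r^2 + 4t^2 + 4t + 2.
Every term is even; pulling out the factor of 2 gives 2(2f^2 + 2f + 2r^2 + 2t^2 + 2t + 1).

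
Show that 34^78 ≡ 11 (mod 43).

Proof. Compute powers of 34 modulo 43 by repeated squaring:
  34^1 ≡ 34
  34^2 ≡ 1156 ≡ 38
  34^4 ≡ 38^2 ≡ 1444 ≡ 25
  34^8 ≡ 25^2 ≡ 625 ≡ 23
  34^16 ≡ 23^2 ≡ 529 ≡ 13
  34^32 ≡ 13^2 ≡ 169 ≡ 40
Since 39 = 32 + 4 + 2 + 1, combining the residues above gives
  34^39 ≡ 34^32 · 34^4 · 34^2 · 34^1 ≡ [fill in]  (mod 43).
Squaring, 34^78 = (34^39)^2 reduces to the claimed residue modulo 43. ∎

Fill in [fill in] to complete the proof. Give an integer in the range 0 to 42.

Multiply the listed residues: 40 · 25 · 38 · 34 = 1000 → 38000 → 1292000.
Reducing modulo 43: 1292000 = 30046·43 + 22, so 34^39 ≡ 22.

22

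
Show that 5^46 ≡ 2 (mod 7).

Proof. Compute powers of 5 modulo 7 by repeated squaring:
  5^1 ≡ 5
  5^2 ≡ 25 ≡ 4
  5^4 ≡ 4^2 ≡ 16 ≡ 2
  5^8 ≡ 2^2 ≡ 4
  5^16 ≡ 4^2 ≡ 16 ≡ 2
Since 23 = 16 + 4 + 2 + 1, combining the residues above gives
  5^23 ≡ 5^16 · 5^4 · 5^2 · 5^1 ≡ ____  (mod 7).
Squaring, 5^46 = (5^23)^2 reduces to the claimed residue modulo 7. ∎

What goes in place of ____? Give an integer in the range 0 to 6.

Multiply the listed residues: 2 · 2 · 4 · 5 = 4 → 16 → 80.
Reducing modulo 7: 80 = 11·7 + 3, so 5^23 ≡ 3.

3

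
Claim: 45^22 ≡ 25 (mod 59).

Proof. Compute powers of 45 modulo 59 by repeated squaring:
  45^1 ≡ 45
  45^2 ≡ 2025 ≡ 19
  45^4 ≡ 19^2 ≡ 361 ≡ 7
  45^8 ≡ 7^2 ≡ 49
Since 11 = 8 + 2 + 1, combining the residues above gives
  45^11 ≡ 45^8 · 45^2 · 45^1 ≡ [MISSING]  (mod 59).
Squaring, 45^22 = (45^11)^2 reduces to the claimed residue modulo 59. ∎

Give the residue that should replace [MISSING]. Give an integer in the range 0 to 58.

Multiply the listed residues: 49 · 19 · 45 = 931 → 41895.
Reducing modulo 59: 41895 = 710·59 + 5, so 45^11 ≡ 5.

5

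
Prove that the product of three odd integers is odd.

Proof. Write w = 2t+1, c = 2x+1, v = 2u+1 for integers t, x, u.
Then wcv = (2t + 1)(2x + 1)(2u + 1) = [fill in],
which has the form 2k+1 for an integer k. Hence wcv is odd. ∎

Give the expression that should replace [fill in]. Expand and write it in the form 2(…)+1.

Expanding: (2t + 1)(2x + 1)(2u + 1) = 8tux + 4tu + 4tx + 2t + 4ux + 2u + 2x + 1.
Every term except the constant is even, so this is 2(4tux + 2tu + 2tx + t + 2ux + u + x) + 1,
and 4tux + 2tu + 2tx + t + 2ux + u + x ∈ ℤ gives the required form.

2(4tux + 2tu + 2tx + t + 2ux + u + x) + 1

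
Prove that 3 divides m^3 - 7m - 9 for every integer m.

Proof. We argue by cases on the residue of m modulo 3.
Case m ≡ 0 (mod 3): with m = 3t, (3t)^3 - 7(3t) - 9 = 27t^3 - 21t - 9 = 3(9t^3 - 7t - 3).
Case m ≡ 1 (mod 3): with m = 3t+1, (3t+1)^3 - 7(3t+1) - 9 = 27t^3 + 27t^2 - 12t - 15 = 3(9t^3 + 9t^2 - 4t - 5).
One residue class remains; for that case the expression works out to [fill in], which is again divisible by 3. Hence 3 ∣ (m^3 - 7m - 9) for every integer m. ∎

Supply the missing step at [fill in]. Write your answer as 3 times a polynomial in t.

3(9t^3 + 18t^2 + 5t - 5)

The residues treated are {0, 1}, so the missing case is m ≡ 2 (mod 3); write m = 3t+2.
Then (3t+2)^3 - 7(3t+2) - 9 = 27t^3 + 54t^2 + 15t - 15 = 3(9t^3 + 18t^2 + 5t - 5).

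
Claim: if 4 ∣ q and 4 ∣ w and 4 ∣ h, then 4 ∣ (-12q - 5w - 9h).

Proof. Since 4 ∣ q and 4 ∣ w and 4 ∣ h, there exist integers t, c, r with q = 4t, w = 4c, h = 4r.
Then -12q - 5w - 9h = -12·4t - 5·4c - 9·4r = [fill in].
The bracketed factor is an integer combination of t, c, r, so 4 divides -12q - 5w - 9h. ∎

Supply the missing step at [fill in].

4(-5c - 9r - 12t)

Each term has a factor of 4: -12·4t - 5·4c - 9·4r = 4·(-5c - 9r - 12t).
Since -5c - 9r - 12t is an integer, 4 ∣ (-12q - 5w - 9h).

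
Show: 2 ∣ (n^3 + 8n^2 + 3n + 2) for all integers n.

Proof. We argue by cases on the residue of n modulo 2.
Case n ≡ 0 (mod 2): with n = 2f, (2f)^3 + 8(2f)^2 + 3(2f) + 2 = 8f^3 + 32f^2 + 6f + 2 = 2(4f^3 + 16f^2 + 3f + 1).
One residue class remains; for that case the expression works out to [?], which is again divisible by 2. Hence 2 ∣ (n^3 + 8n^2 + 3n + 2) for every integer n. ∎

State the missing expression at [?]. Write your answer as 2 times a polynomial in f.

The residues treated are {0}, so the missing case is n ≡ 1 (mod 2); write n = 2f+1.
Then (2f+1)^3 + 8(2f+1)^2 + 3(2f+1) + 2 = 8f^3 + 44f^2 + 44f + 14 = 2(4f^3 + 22f^2 + 22f + 7).

2(4f^3 + 22f^2 + 22f + 7)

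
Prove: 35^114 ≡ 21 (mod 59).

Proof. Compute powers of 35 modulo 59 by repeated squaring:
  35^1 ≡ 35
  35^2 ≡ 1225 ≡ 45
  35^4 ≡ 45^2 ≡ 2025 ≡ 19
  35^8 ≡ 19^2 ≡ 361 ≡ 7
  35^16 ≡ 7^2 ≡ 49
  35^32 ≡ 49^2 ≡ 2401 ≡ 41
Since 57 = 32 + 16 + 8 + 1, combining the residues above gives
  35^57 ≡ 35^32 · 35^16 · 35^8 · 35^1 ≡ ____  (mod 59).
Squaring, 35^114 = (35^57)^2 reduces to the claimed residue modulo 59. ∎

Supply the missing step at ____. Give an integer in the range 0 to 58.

Multiply the listed residues: 41 · 49 · 7 · 35 = 2009 → 14063 → 492205.
Reducing modulo 59: 492205 = 8342·59 + 27, so 35^57 ≡ 27.

27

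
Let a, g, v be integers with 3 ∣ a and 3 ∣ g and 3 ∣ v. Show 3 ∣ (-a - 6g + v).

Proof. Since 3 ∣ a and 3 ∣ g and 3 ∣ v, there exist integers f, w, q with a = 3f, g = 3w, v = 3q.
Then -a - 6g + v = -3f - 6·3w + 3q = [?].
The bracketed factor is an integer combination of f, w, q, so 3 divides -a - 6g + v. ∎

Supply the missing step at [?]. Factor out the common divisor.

3(-f + q - 6w)

Pull the common 3 out of every term: -3f - 6·3w + 3q = 3(-f + q - 6w).
-f + q - 6w is an integer, which exhibits the divisibility.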